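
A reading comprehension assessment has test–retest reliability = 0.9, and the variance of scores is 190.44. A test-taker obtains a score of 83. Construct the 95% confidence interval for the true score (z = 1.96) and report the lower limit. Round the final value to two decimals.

74.45

σ = 190.44^(1/2) = 13.8000
SEM = 13.8000 * √(1 − 0.9000) = 13.8000 * √0.1000 ≈ 13.8000 * 0.3162 ≈ 4.3639
Half-width = 1.96*4.3639 ≈ 8.5533
Lower bound: 83 − 8.5533 = 74.4467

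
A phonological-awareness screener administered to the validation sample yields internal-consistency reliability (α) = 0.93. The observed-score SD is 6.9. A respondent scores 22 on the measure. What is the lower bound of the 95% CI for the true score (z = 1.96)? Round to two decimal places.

SEM = 6.90000 · √(1 − 0.93000) = 6.90000 · √0.07000 ≃ 6.90000 · 0.26458 ≃ 1.82557
Half-width = 1.96·1.82557 ≃ 3.57811
Lower bound: 22 − 3.57811 = 18.42189

18.42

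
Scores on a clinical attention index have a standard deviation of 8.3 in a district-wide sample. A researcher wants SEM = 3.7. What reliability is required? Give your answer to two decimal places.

r = 1 − (3.70000/8.3)² ≈ 1 − 0.19872 ≈ 0.80128

0.80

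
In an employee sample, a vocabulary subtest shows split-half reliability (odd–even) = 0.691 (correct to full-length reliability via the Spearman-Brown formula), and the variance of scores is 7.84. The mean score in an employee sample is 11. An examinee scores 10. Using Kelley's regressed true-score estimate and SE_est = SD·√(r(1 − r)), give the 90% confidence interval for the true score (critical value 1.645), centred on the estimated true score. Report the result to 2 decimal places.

[8.40, 11.96]

SD = √7.84 ≈ 2.80000
Full-length reliability (Spearman-Brown) = 2(0.691)/(1+0.691) ≈ 0.81727
Estimated true score = 0.81727*10 + (1 − 0.81727)*11 ≈ 10.18273
SE_est = SD * √(r(1 − r)) = 2.80000 * √0.14934 ≈ 2.80000 * 0.38645 ≈ 1.08205
CI = 10.18273 ± 1.645 * 1.08205 → [8.40276, 11.96271]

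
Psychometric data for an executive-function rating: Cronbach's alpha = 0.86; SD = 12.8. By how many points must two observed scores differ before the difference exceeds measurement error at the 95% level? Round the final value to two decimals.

SEM = 12.800 · √(1 − 0.860) = 12.800 · √0.140 ≈ 12.800 · 0.374 ≈ 4.789
SE_diff = SEM · √2 ≈ 4.789 · 1.414 ≈ 6.773
Smallest detectable difference = 1.96·6.773 ≈ 13.275

13.28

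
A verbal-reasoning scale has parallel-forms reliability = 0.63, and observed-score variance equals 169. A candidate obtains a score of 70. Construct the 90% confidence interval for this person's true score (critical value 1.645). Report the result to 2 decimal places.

[56.99, 83.01]

σ = 169^(1/2) = 13.000
SEM = 13.000·√(1 − 0.630) ≈ 7.908
Half-width = 1.645·7.908 ≈ 13.008
90% CI: 70 ± 13.008 = [56.992, 83.008]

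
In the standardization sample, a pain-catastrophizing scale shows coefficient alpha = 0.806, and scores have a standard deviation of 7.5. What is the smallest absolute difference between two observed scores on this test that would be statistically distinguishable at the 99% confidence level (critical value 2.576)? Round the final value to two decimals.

SEM = 7.5000 × √(1 − 0.8060) = 7.5000 × √0.1940 ≃ 7.5000 × 0.4405 ≃ 3.3034
SE_diff = SEM × √2 ≃ 3.3034 × 1.4142 ≃ 4.6717
Smallest detectable difference = 2.576×4.6717 ≃ 12.0344

12.03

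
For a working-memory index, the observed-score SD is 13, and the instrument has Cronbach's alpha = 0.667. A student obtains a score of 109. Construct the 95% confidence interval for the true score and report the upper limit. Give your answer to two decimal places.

SEM = 13.0000·√(1 − 0.6670) ≃ 7.5018
Margin = 1.96 · 7.5018 ≃ 14.7035
Upper limit = 109 + 14.7035 ≃ 123.7035

123.70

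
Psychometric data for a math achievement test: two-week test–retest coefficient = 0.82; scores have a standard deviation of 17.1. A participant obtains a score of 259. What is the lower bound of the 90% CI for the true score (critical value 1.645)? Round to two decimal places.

SEM = 17.100 × √(1 − 0.820) = 17.100 × √0.180 ≃ 17.100 × 0.424 ≃ 7.255
Half-width = 1.645×7.255 ≃ 11.934
Lower bound: 259 − 11.934 = 247.066

247.07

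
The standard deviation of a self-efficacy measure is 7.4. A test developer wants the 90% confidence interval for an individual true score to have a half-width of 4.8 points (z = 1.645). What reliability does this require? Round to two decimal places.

0.84

Required SEM = 4.8 / 1.645 ≈ 2.9179
r = 1 − (2.9179/7.4)² ≈ 1 − 0.1555 ≈ 0.8445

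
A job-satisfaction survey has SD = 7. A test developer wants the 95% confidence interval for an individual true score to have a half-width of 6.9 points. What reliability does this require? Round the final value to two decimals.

Required SEM = 6.9 / 1.96 ≈ 3.520
r = 1 − (3.520/7)² ≈ 1 − 0.253 ≈ 0.747

0.75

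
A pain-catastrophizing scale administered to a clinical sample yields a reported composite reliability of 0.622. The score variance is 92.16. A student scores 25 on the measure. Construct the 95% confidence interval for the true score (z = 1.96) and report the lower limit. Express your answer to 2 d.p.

13.43

SD = √92.16 = 9.600
The standard error of measurement is 9.600*√(1 − 0.622) ≈ 9.600*0.615 ≈ 5.902.
Margin = 1.96 * 5.902 ≈ 11.568
Lower bound: 25 − 11.568 = 13.432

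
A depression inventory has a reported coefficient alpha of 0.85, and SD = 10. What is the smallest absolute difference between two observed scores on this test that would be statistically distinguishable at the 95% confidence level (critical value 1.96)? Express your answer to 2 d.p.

SEM = 10.00000 * √(1 − 0.85000) = 10.00000 * √0.15000 ≃ 10.00000 * 0.38730 ≃ 3.87298
SE_diff = √2 * SEM ≃ 5.47723
Minimum reliable difference = 1.96 * SE_diff ≃ 1.96 * 5.47723 ≃ 10.73536

10.74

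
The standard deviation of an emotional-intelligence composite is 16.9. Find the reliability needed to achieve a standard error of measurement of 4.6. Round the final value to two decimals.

0.93

Required reliability = 1 − (SEM/SD)² = 1 − 0.074 ≈ 0.926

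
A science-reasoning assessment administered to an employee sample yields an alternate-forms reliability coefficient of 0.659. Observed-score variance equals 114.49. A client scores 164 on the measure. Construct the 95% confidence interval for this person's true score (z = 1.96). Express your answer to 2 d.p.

[151.75, 176.25]

SD = √114.49 ≈ 10.700
SEM = 10.700×√(1 − 0.659) ≈ 6.248
Half-width = 1.96×6.248 ≈ 12.247
CI = 164 ± 12.247 → [151.753, 176.247]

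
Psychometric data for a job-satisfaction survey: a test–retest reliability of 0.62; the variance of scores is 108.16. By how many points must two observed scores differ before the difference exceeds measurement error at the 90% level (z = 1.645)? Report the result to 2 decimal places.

SD = √108.16 ≈ 10.4000
SEM = 10.4000 × √(1 − 0.6200) = 10.4000 × √0.3800 ≈ 10.4000 × 0.6164 ≈ 6.4110
Standard error of the difference = 6.4110·√2 ≈ 9.0665
Minimum reliable difference = 1.645 × SE_diff ≈ 1.645 × 9.0665 ≈ 14.9144

14.91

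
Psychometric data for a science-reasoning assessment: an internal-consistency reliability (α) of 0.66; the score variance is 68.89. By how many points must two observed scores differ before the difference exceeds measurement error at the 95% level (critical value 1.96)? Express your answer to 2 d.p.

SD = √68.89 = 8.30000
SEM = 8.30000 × √(1 − 0.66000) = 8.30000 × √0.34000 ≈ 8.30000 × 0.58310 ≈ 4.83969
SE_diff = √2 × SEM ≈ 6.84436
Minimum reliable difference = 1.96 × SE_diff ≈ 1.96 × 6.84436 ≈ 13.41494

13.41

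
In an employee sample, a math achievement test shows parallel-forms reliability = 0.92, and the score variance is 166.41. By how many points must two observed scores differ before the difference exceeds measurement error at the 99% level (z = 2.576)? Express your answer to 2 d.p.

SD = √166.41 = 12.9000
The standard error of measurement is 12.9000×√(1 − 0.9200) ≈ 12.9000×0.2828 ≈ 3.6487.
SE_diff = SEM × √2 ≈ 3.6487 × 1.4142 ≈ 5.1600
Smallest detectable difference = 2.576×5.1600 ≈ 13.2922

13.29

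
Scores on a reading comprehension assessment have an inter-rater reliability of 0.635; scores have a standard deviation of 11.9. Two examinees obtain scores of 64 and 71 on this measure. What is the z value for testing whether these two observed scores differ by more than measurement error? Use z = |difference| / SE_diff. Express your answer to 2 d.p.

0.69

SEM = 11.900 · √(1 − 0.635) = 11.900 · √0.365 ≈ 11.900 · 0.604 ≈ 7.189
SE_diff = SEM · √2 ≈ 7.189 · 1.414 ≈ 10.167
z = |64 − 71| / 10.167 = 7 / 10.167 ≈ 0.688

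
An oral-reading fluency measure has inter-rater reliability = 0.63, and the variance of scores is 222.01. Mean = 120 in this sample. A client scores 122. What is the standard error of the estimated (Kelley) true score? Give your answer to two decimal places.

σ = 222.01^(1/2) = 14.900
SE_est = SD × √(r(1 − r)) = 14.900 × √0.233 ≈ 14.900 × 0.483 ≈ 7.194

7.19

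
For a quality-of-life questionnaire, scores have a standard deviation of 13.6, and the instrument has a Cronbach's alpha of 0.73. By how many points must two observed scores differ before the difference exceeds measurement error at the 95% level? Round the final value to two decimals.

19.59

SEM = 13.60000×√(1 − 0.73000) ≈ 7.06677
SE_diff = SEM × √2 ≈ 7.06677 × 1.41421 ≈ 9.99392
Minimum reliable difference = 1.96 × SE_diff ≈ 1.96 × 9.99392 ≈ 19.58808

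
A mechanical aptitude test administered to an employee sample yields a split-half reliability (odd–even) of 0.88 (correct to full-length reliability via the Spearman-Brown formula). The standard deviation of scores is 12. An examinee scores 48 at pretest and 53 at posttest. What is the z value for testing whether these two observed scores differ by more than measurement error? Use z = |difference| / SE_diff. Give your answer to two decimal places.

Spearman-Brown: r = 2(0.88) / (1 + 0.88) = 1.760 / 1.880 ≃ 0.936
SEM = 12.000 · √(1 − 0.936) = 12.000 · √0.064 ≃ 12.000 · 0.253 ≃ 3.032
Standard error of the difference = 3.032·√2 ≃ 4.288
z = |48 − 53| / 4.288 = 5 / 4.288 ≃ 1.166

1.17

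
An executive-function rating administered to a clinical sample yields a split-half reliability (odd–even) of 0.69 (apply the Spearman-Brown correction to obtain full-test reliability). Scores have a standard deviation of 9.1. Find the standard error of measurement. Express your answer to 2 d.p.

r_full = 2·0.69 / (1 + 0.69) ≈ 0.8166
SEM = 9.1000 × √(1 − 0.8166) = 9.1000 × √0.1834 ≈ 9.1000 × 0.4283 ≈ 3.8974

3.90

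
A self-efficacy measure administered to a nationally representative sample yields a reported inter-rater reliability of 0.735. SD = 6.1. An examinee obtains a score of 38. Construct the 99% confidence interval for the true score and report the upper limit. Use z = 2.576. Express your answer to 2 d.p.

The standard error of measurement is 6.1000×√(1 − 0.7350) ≈ 6.1000×0.5148 ≈ 3.1402.
Margin = 2.576 × 3.1402 ≈ 8.0891
Upper bound: 38 + 8.0891 = 46.0891

46.09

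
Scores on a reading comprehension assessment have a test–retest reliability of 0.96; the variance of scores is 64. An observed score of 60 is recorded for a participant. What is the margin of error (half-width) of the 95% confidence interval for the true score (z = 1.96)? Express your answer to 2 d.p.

3.14

SD = √64 = 8.0000
SEM = 8.0000×√(1 − 0.9600) ≈ 1.6000
Half-width = 1.96×1.6000 ≈ 3.1360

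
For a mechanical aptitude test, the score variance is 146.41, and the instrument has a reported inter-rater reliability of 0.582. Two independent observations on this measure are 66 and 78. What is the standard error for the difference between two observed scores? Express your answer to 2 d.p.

SD = √146.41 ≈ 12.100
The standard error of measurement is 12.100·√(1 − 0.582) ≈ 12.100·0.647 ≈ 7.823.
SE_diff = SEM · √2 ≈ 7.823 · 1.414 ≈ 11.063

11.06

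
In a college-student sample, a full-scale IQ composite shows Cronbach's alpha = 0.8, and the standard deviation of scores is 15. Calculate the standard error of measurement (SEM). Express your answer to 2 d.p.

6.71

The standard error of measurement is 15.0000·√(1 − 0.8000) ≈ 15.0000·0.4472 ≈ 6.7082.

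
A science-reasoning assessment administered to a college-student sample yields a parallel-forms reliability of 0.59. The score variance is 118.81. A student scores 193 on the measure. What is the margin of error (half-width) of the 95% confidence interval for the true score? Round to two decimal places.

SD = √118.81 ≈ 10.9000
SEM = 10.9000 × √(1 − 0.5900) = 10.9000 × √0.4100 ≈ 10.9000 × 0.6403 ≈ 6.9794
Margin = 1.96 × 6.9794 ≈ 13.6796

13.68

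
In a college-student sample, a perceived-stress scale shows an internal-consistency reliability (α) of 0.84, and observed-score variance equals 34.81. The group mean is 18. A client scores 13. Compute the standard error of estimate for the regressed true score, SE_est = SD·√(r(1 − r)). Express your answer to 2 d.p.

2.16

SD = √34.81 ≈ 5.9000
SE_est = SD · √(r(1 − r)) = 5.9000 · √0.1344 ≈ 5.9000 · 0.3666 ≈ 2.1630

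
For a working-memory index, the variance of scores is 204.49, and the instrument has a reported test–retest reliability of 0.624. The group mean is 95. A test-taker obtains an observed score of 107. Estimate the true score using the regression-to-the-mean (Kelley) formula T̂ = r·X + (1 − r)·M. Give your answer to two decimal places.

T̂ = r·X + (1 − r)·M = 0.62400·107 + 0.37600·95 = 66.76800 + 35.72000 ≈ 102.48800

102.49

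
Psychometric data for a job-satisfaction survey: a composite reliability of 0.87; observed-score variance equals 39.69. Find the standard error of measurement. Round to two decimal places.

SD = √39.69 = 6.300
SEM = 6.300·√(1 − 0.870) ≈ 2.271

2.27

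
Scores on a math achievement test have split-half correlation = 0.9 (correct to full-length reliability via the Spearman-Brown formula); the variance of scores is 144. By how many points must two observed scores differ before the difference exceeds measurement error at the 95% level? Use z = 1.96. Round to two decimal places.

σ = 144^(1/2) = 12.0000
r_full = 2·0.9 / (1 + 0.9) ≃ 0.9474
The standard error of measurement is 12.0000·√(1 − 0.9474) ≃ 12.0000·0.2294 ≃ 2.7530.
SE_diff = SEM · √2 ≃ 2.7530 · 1.4142 ≃ 3.8933
Smallest detectable difference = 1.96·3.8933 ≃ 7.6309

7.63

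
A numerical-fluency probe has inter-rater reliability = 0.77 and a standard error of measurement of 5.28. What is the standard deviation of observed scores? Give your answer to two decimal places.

SD = 5.28 / √(1 − 0.77) ≈ 11.010

11.01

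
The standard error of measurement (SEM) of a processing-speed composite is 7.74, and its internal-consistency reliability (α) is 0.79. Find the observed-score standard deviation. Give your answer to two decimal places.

16.89

σ = SEM·(1 − r)^(−1/2) ≈ 7.74×2.1822 ≈ 16.8901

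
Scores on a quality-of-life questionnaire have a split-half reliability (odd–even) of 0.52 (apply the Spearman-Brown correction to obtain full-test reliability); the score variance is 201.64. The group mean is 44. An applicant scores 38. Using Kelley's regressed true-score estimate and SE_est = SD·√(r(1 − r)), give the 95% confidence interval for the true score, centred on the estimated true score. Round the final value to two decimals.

SD = √201.64 ≈ 14.200
r_full = 2·0.52 / (1 + 0.52) ≈ 0.684
T̂ = 0.684(38) + 0.316(44) ≈ 39.895
SE_est = SD × √(r(1 − r)) = 14.200 × √0.216 ≈ 14.200 × 0.465 ≈ 6.601
95% CI: 39.895 ± 12.937 ≈ (26.958, 52.832)

[26.96, 52.83]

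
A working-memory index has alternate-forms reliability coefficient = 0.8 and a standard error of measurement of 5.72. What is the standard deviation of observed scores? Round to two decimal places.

12.79

σ = SEM·(1 − r)^(−1/2) ≈ 5.72×2.236 ≈ 12.790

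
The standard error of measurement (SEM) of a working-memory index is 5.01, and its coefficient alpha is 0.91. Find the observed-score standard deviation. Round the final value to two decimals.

σ = SEM·(1 − r)^(−1/2) ≈ 5.01*3.333 ≈ 16.700

16.70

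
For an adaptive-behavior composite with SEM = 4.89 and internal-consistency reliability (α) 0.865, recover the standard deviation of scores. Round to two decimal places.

13.31

SD = SEM / √(1 − r) = 4.89 / √0.1350 ≃ 4.89 / 0.3674 ≃ 13.3089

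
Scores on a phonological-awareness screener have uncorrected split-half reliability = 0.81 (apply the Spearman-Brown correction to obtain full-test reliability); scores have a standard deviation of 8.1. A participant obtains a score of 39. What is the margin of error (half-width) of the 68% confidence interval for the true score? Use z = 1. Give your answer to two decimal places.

2.62

r_full = 2·0.81 / (1 + 0.81) ≃ 0.895
SEM = 8.100 × √(1 − 0.895) = 8.100 × √0.105 ≃ 8.100 × 0.324 ≃ 2.624
Margin = 1 × 2.624 ≃ 2.624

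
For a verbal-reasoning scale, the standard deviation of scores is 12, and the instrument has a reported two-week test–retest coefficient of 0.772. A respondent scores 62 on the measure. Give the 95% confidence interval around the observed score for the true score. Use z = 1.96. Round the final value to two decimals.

The standard error of measurement is 12.000*√(1 − 0.772) ≃ 12.000*0.477 ≃ 5.730.
1.96 * SEM ≃ 11.231
CI = 62 ± 11.231 → [50.769, 73.231]

[50.77, 73.23]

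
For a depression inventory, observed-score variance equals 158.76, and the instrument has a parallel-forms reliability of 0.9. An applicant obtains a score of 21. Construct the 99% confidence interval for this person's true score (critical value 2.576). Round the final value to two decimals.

[10.74, 31.26]

SD = √158.76 = 12.60000
The standard error of measurement is 12.60000*√(1 − 0.90000) ≈ 12.60000*0.31623 ≈ 3.98447.
2.576 * SEM ≈ 10.26399
CI = 21 ± 10.26399 → [10.73601, 31.26399]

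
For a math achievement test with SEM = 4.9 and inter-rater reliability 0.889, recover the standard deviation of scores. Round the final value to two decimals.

14.71

SD = SEM / √(1 − r) = 4.9 / √0.111 ≈ 4.9 / 0.333 ≈ 14.707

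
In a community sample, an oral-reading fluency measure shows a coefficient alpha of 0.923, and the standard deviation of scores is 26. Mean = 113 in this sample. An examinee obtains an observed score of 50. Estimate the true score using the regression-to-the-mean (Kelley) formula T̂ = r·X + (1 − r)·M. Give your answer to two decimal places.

54.85

Estimated true score = 0.92300×50 + (1 − 0.92300)×113 ≈ 54.85100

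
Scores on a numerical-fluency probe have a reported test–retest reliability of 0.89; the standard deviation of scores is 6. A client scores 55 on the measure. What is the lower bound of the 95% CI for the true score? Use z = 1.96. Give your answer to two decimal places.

SEM = 6.0000 · √(1 − 0.8900) = 6.0000 · √0.1100 ≈ 6.0000 · 0.3317 ≈ 1.9900
Margin = 1.96 · 1.9900 ≈ 3.9004
Lower limit = 55 − 3.9004 ≈ 51.0996

51.10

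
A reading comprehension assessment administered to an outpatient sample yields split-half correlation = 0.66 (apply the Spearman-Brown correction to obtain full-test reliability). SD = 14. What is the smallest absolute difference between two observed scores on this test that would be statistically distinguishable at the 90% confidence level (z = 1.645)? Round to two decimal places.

14.74

Full-length reliability (Spearman-Brown) = 2(0.66)/(1+0.66) ≈ 0.7952
SEM = 14.0000*√(1 − 0.7952) ≈ 6.3360
SE_diff = SEM * √2 ≈ 6.3360 * 1.4142 ≈ 8.9604
Minimum reliable difference = 1.645 * SE_diff ≈ 1.645 * 8.9604 ≈ 14.7399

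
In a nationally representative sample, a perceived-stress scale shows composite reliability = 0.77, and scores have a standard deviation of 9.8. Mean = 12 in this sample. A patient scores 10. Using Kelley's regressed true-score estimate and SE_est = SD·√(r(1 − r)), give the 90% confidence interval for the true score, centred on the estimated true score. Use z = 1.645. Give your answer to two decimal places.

[3.68, 17.24]

T̂ = r·X + (1 − r)·M = 0.770×10 + 0.230×12 = 7.700 + 2.760 ≈ 10.460
SE_est = 9.800×√(0.770×0.230) ≈ 4.124
CI = 10.460 ± 1.645 × 4.124 → [3.676, 17.244]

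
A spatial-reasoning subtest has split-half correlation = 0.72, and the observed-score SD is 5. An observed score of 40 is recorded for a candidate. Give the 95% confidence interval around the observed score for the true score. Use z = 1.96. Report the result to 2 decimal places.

[36.05, 43.95]

Full-length reliability (Spearman-Brown) = 2(0.72)/(1+0.72) ≈ 0.837
The standard error of measurement is 5.000×√(1 − 0.837) ≈ 5.000×0.403 ≈ 2.017.
1.96 × SEM ≈ 3.954
Interval: (36.046, 43.954)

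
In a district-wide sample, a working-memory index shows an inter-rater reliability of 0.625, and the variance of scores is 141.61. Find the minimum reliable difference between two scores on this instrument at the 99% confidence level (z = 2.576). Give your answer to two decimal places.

σ = 141.61^(1/2) = 11.9000
SEM = 11.9000×√(1 − 0.6250) ≈ 7.2872
Standard error of the difference = 7.2872·√2 ≈ 10.3057
Smallest detectable difference = 2.576×10.3057 ≈ 26.5475

26.55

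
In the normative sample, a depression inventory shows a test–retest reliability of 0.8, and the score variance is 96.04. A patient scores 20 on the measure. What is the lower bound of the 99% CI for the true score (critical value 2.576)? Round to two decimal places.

8.71

σ = 96.04^(1/2) = 9.8000
SEM = 9.8000*√(1 − 0.8000) ≈ 4.3827
Margin = 2.576 * 4.3827 ≈ 11.2898
Lower bound: 20 − 11.2898 = 8.7102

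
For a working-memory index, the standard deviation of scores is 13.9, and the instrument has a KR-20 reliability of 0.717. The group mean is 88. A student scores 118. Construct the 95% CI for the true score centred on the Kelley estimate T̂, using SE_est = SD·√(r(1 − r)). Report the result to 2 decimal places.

[97.24, 121.78]

T̂ = 0.71700(118) + 0.28300(88) ≈ 109.51000
SE_est = SD × √(r(1 − r)) = 13.90000 × √0.20291 ≈ 13.90000 × 0.45046 ≈ 6.26134
95% CI: 109.51000 ± 12.27224 ≈ (97.23776, 121.78224)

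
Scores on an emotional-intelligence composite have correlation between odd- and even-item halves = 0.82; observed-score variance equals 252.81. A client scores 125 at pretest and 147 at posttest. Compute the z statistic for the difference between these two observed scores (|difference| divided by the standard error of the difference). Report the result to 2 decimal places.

SD = √252.81 = 15.9000
Full-length reliability (Spearman-Brown) = 2(0.82)/(1+0.82) ≈ 0.9011
SEM = 15.9000 × √(1 − 0.9011) = 15.9000 × √0.0989 ≈ 15.9000 × 0.3145 ≈ 5.0003
SE_diff = √2 × SEM ≈ 7.0715
z = 22 / 7.0715 ≈ 3.1111

3.11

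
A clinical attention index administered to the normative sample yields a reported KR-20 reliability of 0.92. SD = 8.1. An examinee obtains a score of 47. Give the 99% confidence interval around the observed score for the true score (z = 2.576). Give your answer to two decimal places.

The standard error of measurement is 8.1000*√(1 − 0.9200) ≃ 8.1000*0.2828 ≃ 2.2910.
2.576 * SEM ≃ 5.9017
99% CI: 47 ± 5.9017 = [41.0983, 52.9017]

[41.10, 52.90]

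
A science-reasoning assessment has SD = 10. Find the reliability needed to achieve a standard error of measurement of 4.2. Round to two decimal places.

Required reliability = 1 − (SEM/SD)² = 1 − 0.17640 ≈ 0.82360

0.82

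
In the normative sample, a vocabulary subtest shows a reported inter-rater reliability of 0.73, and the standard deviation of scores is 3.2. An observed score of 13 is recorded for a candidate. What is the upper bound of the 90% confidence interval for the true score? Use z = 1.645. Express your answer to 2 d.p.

SEM = 3.20000×√(1 − 0.73000) ≃ 1.66277
Half-width = 1.645×1.66277 ≃ 2.73525
Upper bound: 13 + 2.73525 = 15.73525

15.74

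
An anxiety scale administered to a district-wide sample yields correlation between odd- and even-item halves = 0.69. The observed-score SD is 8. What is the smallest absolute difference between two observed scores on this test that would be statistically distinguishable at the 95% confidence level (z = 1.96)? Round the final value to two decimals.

Spearman-Brown: r = 2(0.69) / (1 + 0.69) = 1.3800 / 1.6900 ≈ 0.8166
SEM = 8.0000 · √(1 − 0.8166) = 8.0000 · √0.1834 ≈ 8.0000 · 0.4283 ≈ 3.4263
SE_diff = √2 · SEM ≈ 4.8455
Minimum reliable difference = 1.96 · SE_diff ≈ 1.96 · 4.8455 ≈ 9.4973

9.50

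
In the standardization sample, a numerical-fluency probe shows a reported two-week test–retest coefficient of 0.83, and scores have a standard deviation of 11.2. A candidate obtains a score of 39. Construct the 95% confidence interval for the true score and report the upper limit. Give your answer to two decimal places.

SEM = 11.20000·√(1 − 0.83000) ≃ 4.61788
1.96 · SEM ≃ 9.05104
Upper limit = 39 + 9.05104 ≃ 48.05104

48.05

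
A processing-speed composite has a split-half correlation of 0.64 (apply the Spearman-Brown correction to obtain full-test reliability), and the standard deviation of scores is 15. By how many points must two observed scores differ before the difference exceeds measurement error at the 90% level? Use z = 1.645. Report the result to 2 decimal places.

16.35

Full-length reliability (Spearman-Brown) = 2(0.64)/(1+0.64) ≈ 0.7805
SEM = 15.0000·√(1 − 0.7805) ≈ 7.0278
SE_diff = SEM · √2 ≈ 7.0278 · 1.4142 ≈ 9.9388
Smallest detectable difference = 1.645·9.9388 ≈ 16.3494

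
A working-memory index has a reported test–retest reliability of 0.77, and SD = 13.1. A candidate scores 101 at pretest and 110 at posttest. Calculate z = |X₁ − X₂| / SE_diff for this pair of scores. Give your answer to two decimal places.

SEM = 13.1000 · √(1 − 0.7700) = 13.1000 · √0.2300 ≈ 13.1000 · 0.4796 ≈ 6.2825
Standard error of the difference = 6.2825·√2 ≈ 8.8849
z = |101 − 110| / 8.8849 = 9 / 8.8849 ≈ 1.0130

1.01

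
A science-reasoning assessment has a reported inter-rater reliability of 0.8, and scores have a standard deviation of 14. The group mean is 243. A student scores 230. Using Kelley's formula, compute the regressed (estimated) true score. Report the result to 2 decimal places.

Estimated true score = 0.800·230 + (1 − 0.800)·243 ≈ 232.600

232.60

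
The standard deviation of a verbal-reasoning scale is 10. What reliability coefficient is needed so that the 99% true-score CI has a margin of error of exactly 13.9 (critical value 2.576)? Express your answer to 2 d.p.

SEM needed = half-width / z = 13.9/2.576 ≈ 5.39596
r = 1 − (5.39596/10)² ≈ 1 − 0.29116 ≈ 0.70884

0.71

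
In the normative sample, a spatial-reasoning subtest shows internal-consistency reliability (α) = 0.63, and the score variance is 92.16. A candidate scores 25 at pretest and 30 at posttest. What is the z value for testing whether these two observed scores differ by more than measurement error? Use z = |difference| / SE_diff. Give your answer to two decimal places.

σ = 92.16^(1/2) = 9.6000
SEM = 9.6000 · √(1 − 0.6300) = 9.6000 · √0.3700 ≈ 9.6000 · 0.6083 ≈ 5.8395
Standard error of the difference = 5.8395·√2 ≈ 8.2582
z = 5 / 8.2582 ≈ 0.6055

0.61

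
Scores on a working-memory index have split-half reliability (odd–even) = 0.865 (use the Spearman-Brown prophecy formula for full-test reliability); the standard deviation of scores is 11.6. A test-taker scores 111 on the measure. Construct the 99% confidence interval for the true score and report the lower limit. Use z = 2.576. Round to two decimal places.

102.96

r_full = 2·0.865 / (1 + 0.865) ≈ 0.928
The standard error of measurement is 11.600×√(1 − 0.928) ≈ 11.600×0.269 ≈ 3.121.
Half-width = 2.576×3.121 ≈ 8.040
Lower bound: 111 − 8.040 = 102.960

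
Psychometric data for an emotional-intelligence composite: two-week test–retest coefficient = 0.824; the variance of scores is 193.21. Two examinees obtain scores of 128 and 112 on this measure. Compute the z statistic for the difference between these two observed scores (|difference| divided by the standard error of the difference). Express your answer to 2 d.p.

1.94

SD = √193.21 ≃ 13.900
SEM = 13.900 * √(1 − 0.824) = 13.900 * √0.176 ≃ 13.900 * 0.420 ≃ 5.831
SE_diff = √2 * SEM ≃ 8.247
z = 16 / 8.247 ≃ 1.940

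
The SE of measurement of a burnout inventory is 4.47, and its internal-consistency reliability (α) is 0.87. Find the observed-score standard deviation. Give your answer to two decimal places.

12.40

SD = SEM / √(1 − r) = 4.47 / √0.130 ≈ 4.47 / 0.361 ≈ 12.398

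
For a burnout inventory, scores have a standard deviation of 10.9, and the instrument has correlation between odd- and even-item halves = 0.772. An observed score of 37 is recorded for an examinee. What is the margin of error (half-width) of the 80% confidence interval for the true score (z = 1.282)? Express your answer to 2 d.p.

r_full = 2·0.772 / (1 + 0.772) ≃ 0.871
SEM = 10.900*√(1 − 0.871) ≃ 3.910
1.282 * SEM ≃ 5.012

5.01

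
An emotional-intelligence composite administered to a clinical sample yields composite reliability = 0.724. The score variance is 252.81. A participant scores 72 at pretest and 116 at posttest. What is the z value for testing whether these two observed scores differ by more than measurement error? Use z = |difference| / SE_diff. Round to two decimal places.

3.72

SD = √252.81 = 15.9000
SEM = 15.9000 * √(1 − 0.7240) = 15.9000 * √0.2760 ≈ 15.9000 * 0.5254 ≈ 8.3532
Standard error of the difference = 8.3532·√2 ≈ 11.8132
z = |72 − 116| / 11.8132 = 44 / 11.8132 ≈ 3.7247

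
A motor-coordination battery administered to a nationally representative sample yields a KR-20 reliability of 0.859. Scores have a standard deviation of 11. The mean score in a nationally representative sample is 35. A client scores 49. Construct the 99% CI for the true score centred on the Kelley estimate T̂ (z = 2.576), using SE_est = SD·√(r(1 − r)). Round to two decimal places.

[37.16, 56.89]

Estimated true score = 0.859·49 + (1 − 0.859)·35 ≈ 47.026
SE_est = SD · √(r(1 − r)) = 11.000 · √0.121 ≈ 11.000 · 0.348 ≈ 3.828
99% CI: 47.026 ± 9.862 ≈ (37.164, 56.888)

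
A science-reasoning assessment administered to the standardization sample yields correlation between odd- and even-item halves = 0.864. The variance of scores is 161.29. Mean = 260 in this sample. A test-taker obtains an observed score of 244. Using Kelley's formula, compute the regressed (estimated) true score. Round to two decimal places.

r_full = 2·0.864 / (1 + 0.864) ≈ 0.9270
T̂ = 0.9270(244) + 0.0730(260) ≈ 245.1674

245.17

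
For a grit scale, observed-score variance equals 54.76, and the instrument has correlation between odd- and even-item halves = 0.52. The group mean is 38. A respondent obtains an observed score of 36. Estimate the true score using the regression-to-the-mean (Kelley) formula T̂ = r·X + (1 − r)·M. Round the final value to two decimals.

Full-length reliability (Spearman-Brown) = 2(0.52)/(1+0.52) ≈ 0.6842
T̂ = 0.6842(36) + 0.3158(38) ≈ 36.6316

36.63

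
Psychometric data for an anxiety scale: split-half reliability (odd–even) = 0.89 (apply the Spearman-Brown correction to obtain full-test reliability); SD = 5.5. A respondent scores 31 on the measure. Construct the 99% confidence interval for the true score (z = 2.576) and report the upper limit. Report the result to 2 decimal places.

34.42

r_full = 2·0.89 / (1 + 0.89) ≈ 0.94180
The standard error of measurement is 5.50000×√(1 − 0.94180) ≈ 5.50000×0.24125 ≈ 1.32687.
2.576 × SEM ≈ 3.41802
Upper limit = 31 + 3.41802 ≈ 34.41802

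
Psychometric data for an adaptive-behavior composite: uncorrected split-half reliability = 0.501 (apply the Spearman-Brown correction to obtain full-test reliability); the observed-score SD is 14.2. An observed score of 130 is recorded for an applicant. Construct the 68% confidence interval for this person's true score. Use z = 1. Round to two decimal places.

[121.81, 138.19]

Full-length reliability (Spearman-Brown) = 2(0.501)/(1+0.501) ≈ 0.66755
SEM = 14.20000*√(1 − 0.66755) ≈ 8.18744
1 * SEM ≈ 8.18744
Interval: (121.81256, 138.18744)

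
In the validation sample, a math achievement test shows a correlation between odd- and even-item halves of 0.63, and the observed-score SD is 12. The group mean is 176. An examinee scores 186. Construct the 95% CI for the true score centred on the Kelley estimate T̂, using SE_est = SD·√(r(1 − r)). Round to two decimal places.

Full-length reliability (Spearman-Brown) = 2(0.63)/(1+0.63) ≈ 0.773
T̂ = r·X + (1 − r)·M = 0.773·186 + 0.227·176 ≈ 143.779 + 39.951 ≈ 183.730
SE_est = 12.000·√[r(1 − r)] ≈ 5.027
95% CI: 183.730 ± 9.852 ≈ (173.878, 193.582)

[173.88, 193.58]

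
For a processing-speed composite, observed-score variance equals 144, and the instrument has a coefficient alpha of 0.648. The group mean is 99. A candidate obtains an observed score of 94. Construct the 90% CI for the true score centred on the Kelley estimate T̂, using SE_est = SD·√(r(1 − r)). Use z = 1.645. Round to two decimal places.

SD = √144 ≈ 12.000
T̂ = r·X + (1 − r)·M = 0.648×94 + 0.352×99 = 60.912 + 34.848 ≈ 95.760
SE_est = 12.000×√(0.648×0.352) ≈ 5.731
CI = 95.760 ± 1.645 × 5.731 → [86.332, 105.188]

[86.33, 105.19]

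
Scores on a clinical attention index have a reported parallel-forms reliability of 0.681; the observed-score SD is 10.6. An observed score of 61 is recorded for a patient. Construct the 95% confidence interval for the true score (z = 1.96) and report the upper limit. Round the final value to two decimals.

72.73

SEM = 10.6000 · √(1 − 0.6810) = 10.6000 · √0.3190 ≈ 10.6000 · 0.5648 ≈ 5.9869
Half-width = 1.96·5.9869 ≈ 11.7343
Upper bound: 61 + 11.7343 = 72.7343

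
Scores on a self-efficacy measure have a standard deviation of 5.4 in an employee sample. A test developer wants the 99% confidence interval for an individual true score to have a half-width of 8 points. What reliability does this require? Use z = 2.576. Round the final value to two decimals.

0.67

Required SEM = 8 / 2.576 ≈ 3.106
r = 1 − (3.106/5.4)² ≈ 1 − 0.331 ≈ 0.669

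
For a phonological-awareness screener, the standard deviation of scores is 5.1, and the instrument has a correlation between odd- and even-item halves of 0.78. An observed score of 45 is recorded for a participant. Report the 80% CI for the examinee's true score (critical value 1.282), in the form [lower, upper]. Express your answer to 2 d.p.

[42.70, 47.30]

Spearman-Brown: r = 2(0.78) / (1 + 0.78) = 1.56000 / 1.78000 ≈ 0.87640
SEM = 5.10000 · √(1 − 0.87640) = 5.10000 · √0.12360 ≈ 5.10000 · 0.35156 ≈ 1.79296
1.282 · SEM ≈ 2.29858
Interval: (42.70142, 47.29858)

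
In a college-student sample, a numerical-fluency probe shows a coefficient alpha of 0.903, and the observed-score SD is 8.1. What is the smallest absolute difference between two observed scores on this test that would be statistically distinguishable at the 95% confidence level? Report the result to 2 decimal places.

SEM = 8.1000 * √(1 − 0.9030) = 8.1000 * √0.0970 ≃ 8.1000 * 0.3114 ≃ 2.5227
Standard error of the difference = 2.5227·√2 ≃ 3.5677
Smallest detectable difference = 1.96*3.5677 ≃ 6.9927

6.99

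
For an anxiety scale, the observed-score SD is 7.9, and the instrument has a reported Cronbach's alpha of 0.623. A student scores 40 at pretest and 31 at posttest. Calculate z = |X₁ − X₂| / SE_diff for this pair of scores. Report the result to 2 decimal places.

SEM = 7.90000 × √(1 − 0.62300) = 7.90000 × √0.37700 ≈ 7.90000 × 0.61400 ≈ 4.85063
SE_diff = √2 × SEM ≈ 6.85982
z = |40 − 31| / 6.85982 = 9 / 6.85982 ≈ 1.31199

1.31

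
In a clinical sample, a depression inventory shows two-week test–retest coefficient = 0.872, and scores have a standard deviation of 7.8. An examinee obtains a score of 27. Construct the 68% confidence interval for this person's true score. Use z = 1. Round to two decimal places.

The standard error of measurement is 7.80000×√(1 − 0.87200) ≈ 7.80000×0.35777 ≈ 2.79061.
Half-width = 1×2.79061 ≈ 2.79061
CI = 27 ± 2.79061 → [24.20939, 29.79061]

[24.21, 29.79]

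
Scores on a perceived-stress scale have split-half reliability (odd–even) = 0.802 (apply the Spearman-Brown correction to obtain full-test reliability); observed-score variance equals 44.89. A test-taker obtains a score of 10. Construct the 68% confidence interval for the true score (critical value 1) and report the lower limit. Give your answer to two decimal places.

σ = 44.89^(1/2) = 6.7000
Full-length reliability (Spearman-Brown) = 2(0.802)/(1+0.802) ≈ 0.8901
SEM = 6.7000 * √(1 − 0.8901) = 6.7000 * √0.1099 ≈ 6.7000 * 0.3315 ≈ 2.2209
Half-width = 1*2.2209 ≈ 2.2209
Lower bound: 10 − 2.2209 = 7.7791

7.78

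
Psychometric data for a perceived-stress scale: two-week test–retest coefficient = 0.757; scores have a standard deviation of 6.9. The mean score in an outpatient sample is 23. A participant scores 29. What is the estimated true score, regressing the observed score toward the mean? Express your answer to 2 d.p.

T̂ = 0.75700(29) + 0.24300(23) ≃ 27.54200

27.54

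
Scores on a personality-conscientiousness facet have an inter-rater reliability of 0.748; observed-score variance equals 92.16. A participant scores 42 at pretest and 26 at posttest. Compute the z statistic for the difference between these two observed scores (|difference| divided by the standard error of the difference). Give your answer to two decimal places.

SD = √92.16 = 9.600
The standard error of measurement is 9.600·√(1 − 0.748) ≈ 9.600·0.502 ≈ 4.819.
Standard error of the difference = 4.819·√2 ≈ 6.815
z = |42 − 26| / 6.815 = 16 / 6.815 ≈ 2.348

2.35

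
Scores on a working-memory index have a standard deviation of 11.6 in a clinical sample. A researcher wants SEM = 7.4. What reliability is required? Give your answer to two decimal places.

r = 1 − (SEM / SD)² = 1 − (7.40000 / 11.6)² ≈ 1 − 0.40696 ≈ 0.59304

0.59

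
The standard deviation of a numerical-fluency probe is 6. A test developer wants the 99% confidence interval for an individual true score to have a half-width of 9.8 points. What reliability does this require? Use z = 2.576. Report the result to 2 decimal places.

0.60

Required SEM = 9.8 / 2.576 ≃ 3.8043
r = 1 − (3.8043/6)² ≃ 1 − 0.4020 ≃ 0.5980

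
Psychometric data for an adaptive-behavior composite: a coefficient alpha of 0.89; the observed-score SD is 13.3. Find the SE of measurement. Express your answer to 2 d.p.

4.41

The standard error of measurement is 13.30000·√(1 − 0.89000) ≈ 13.30000·0.33166 ≈ 4.41111.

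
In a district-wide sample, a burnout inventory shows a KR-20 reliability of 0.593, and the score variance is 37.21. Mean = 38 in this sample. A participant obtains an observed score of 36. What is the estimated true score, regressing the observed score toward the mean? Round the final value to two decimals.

36.81

T̂ = r·X + (1 − r)·M = 0.593·36 + 0.407·38 = 21.348 + 15.466 ≈ 36.814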